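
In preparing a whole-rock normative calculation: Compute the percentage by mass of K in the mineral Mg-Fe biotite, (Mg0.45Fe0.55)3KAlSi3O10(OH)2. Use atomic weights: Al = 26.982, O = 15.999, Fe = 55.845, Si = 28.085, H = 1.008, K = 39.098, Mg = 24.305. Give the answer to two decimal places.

M((Mg0.45Fe0.55)3KAlSi3O10(OH)2) = 469.295 g/mol.
K contributes 1 × 39.098 = 39.098 g per mole.
39.098/469.295 = 0.0833 → 8.33%.

8.33 wt%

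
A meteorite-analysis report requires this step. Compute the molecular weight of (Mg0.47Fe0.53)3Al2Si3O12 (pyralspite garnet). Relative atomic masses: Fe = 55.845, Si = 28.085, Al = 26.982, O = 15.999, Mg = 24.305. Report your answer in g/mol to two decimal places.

453.27 g/mol

M = 1.41·24.305 + 1.59·55.845 + 2·26.982 + 3·28.085 + 12·15.999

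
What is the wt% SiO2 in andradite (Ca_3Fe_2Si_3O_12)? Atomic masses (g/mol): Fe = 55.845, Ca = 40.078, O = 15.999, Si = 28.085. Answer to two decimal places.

Molar mass of Ca_3Fe_2Si_3O_12 = 3×40.078 + 2×55.845 + 3×28.085 + 12×15.999 = 508.167 g/mol.
Each formula unit contains 3 Si, equivalent to 3/1 = 3.0000 mol SiO2.
M(SiO2) = 1×28.085 + 2×15.999 = 60.083 g/mol.
Mass of SiO2 per formula unit = 3.0000 × 60.083 = 180.249 g.
SiO2 wt% = 180.249 / 508.167 × 100 = 35.47%.

35.47 wt%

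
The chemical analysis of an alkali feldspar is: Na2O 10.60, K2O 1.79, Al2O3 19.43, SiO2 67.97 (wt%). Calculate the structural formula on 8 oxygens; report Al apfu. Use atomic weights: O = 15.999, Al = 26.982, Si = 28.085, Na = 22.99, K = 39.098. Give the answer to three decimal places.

10.60 wt% Na2O ÷ 61.979 g/mol = 0.17103 mol, giving 0.34206 Na and 0.17103 O.
1.79 wt% K2O ÷ 94.195 g/mol = 0.01900 mol, giving 0.03800 K and 0.01900 O.
19.43 wt% Al2O3 ÷ 101.961 g/mol = 0.19056 mol, giving 0.38112 Al and 0.57168 O.
67.97 wt% SiO2 ÷ 60.083 g/mol = 1.13127 mol, giving 1.13127 Si and 2.26254 O.
Oxygen sums to 3.02425; scaling by 8/3.02425 = 2.64528 puts the formula on 8 O.
Al: 0.38112 × 2.64528 = 1.008 atoms per formula unit.

1.008 Al apfu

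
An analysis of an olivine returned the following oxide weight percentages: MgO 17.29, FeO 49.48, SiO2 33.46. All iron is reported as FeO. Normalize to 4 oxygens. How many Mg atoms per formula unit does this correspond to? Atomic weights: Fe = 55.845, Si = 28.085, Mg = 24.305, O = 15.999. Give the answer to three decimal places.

0.769 Mg apfu

17.29 wt% MgO ÷ 40.304 g/mol = 0.42899 mol, giving 0.42899 Mg and 0.42899 O.
49.48 wt% FeO ÷ 71.844 g/mol = 0.68871 mol, giving 0.68871 Fe and 0.68871 O.
33.46 wt% SiO2 ÷ 60.083 g/mol = 0.55690 mol, giving 0.55690 Si and 1.11380 O.
Oxygen sums to 2.23150; scaling by 4/2.23150 = 1.79252 puts the formula on 4 O.
Mg: 0.42899 × 1.79252 = 0.769 atoms per formula unit.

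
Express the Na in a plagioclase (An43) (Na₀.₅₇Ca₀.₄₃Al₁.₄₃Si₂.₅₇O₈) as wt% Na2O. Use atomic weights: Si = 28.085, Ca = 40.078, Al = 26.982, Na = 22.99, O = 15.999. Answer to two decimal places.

6.56 wt%

Molar mass of Na₀.₅₇Ca₀.₄₃Al₁.₄₃Si₂.₅₇O₈ = 0.57*22.99 + 0.43*40.078 + 1.43*26.982 + 2.57*28.085 + 8*15.999 = 269.093 g/mol.
Each formula unit contains 0.57 Na, equivalent to 0.57/2 = 0.2850 mol Na2O.
M(Na2O) = 2×22.99 + 1×15.999 = 61.979 g/mol.
Mass of Na2O per formula unit = 0.2850 × 61.979 = 17.664 g.
Na2O wt% = 17.664 / 269.093 × 100 = 6.56%.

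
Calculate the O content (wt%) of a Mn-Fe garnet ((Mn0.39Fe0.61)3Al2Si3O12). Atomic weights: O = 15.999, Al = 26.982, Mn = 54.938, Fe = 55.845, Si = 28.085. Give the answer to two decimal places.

38.65 wt%

M((Mn0.39Fe0.61)3Al2Si3O12) = 496.681 g/mol.
O contributes 12 × 15.999 = 191.988 g per mole.
191.988/496.681 = 0.3865 → 38.65%.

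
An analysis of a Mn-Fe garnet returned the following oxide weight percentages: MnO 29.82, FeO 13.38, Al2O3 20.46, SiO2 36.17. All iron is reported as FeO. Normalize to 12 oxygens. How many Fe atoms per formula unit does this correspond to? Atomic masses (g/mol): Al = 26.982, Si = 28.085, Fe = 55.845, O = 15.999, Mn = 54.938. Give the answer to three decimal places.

29.82 wt% MnO ÷ 70.937 g/mol = 0.42037 mol, giving 0.42037 Mn and 0.42037 O.
13.38 wt% FeO ÷ 71.844 g/mol = 0.18624 mol, giving 0.18624 Fe and 0.18624 O.
20.46 wt% Al2O3 ÷ 101.961 g/mol = 0.20066 mol, giving 0.40132 Al and 0.60198 O.
36.17 wt% SiO2 ÷ 60.083 g/mol = 0.60200 mol, giving 0.60200 Si and 1.20400 O.
Oxygen sums to 2.41259; scaling by 12/2.41259 = 4.97391 puts the formula on 12 O.
Fe: 0.18624 × 4.97391 = 0.926 atoms per formula unit.

0.926 Fe apfu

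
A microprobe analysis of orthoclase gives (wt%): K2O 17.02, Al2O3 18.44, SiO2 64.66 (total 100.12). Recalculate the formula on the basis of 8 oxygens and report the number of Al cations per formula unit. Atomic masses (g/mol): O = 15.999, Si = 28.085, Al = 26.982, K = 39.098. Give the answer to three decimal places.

K2O: 17.02/94.195 = 0.18069 mol → 0.36138 mol K, 0.18069 mol O.
Al2O3: 18.44/101.961 = 0.18085 mol → 0.36170 mol Al, 0.54255 mol O.
SiO2: 64.66/60.083 = 1.07618 mol → 1.07618 mol Si, 2.15236 mol O.
Total oxygen = 2.87560 mol. Normalization factor = 8/2.87560 = 2.78203.
Al per 8 O = 0.36170 × 2.78203 = 1.006.

1.006 Al apfu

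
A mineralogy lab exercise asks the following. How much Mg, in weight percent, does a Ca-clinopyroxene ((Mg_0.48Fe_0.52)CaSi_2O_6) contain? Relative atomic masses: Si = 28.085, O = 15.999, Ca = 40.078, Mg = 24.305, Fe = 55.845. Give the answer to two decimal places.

Molar mass of (Mg_0.48Fe_0.52)CaSi_2O_6: 0.48×24.305 + 0.52×55.845 + 1×40.078 + 2×28.085 + 6×15.999 = 232.948 g/mol.
Mass of Mg per formula unit: 0.48 × 24.305 = 11.666 g.
Weight fraction Mg = 11.666 / 232.948 = 0.0501.

5.01 weight percent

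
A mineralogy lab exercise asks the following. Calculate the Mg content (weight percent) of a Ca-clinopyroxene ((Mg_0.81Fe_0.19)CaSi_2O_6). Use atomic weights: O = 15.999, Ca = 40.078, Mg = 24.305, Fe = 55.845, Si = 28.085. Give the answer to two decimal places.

Molar mass of (Mg_0.81Fe_0.19)CaSi_2O_6: 0.81·24.305 + 0.19·55.845 + 1·40.078 + 2·28.085 + 6·15.999 = 222.540 g/mol.
Mass of Mg per formula unit: 0.81 × 24.305 = 19.687 g.
Weight fraction Mg = 19.687 / 222.540 = 0.0885.

8.85 weight percent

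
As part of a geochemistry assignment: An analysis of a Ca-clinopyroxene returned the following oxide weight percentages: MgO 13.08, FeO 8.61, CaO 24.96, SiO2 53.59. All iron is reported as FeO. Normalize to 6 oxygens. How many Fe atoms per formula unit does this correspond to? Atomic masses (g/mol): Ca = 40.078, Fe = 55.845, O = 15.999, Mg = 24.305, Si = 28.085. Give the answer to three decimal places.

0.269 Fe apfu

13.08 wt% MgO ÷ 40.304 g/mol = 0.32453 mol, giving 0.32453 Mg and 0.32453 O.
8.61 wt% FeO ÷ 71.844 g/mol = 0.11984 mol, giving 0.11984 Fe and 0.11984 O.
24.96 wt% CaO ÷ 56.077 g/mol = 0.44510 mol, giving 0.44510 Ca and 0.44510 O.
53.59 wt% SiO2 ÷ 60.083 g/mol = 0.89193 mol, giving 0.89193 Si and 1.78386 O.
Oxygen sums to 2.67333; scaling by 6/2.67333 = 2.24439 puts the formula on 6 O.
Fe: 0.11984 × 2.24439 = 0.269 atoms per formula unit.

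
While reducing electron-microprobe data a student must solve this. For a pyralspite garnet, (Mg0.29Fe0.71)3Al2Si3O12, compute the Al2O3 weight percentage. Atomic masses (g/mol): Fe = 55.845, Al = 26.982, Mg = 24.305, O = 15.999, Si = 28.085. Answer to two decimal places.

21.68 wt%

Molar mass of (Mg0.29Fe0.71)3Al2Si3O12 = 0.87·24.305 + 2.13·55.845 + 2·26.982 + 3·28.085 + 12·15.999 = 470.302 g/mol.
Each formula unit contains 2 Al, equivalent to 2/2 = 1.0000 mol Al2O3.
M(Al2O3) = 2×26.982 + 3×15.999 = 101.961 g/mol.
Mass of Al2O3 per formula unit = 1.0000 × 101.961 = 101.961 g.
Al2O3 wt% = 101.961 / 470.302 × 100 = 21.68%.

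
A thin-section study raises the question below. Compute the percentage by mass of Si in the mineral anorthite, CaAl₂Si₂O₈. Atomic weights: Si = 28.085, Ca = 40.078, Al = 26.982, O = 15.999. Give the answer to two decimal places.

Formula mass = 1·40.078 + 2·26.982 + 2·28.085 + 8·15.999 = 278.204 g/mol, of which 56.170 g is Si.
So Si makes up 56.170/278.204 = 0.2019 of the mass, i.e. 20.19%.

20.19 mass %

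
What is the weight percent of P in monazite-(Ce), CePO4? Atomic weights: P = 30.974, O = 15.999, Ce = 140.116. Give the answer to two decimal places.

13.18 wt%

Formula mass = 1·140.116 + 1·30.974 + 4·15.999 = 235.086 g/mol, of which 30.974 g is P.
So P makes up 30.974/235.086 = 0.1318 of the mass, i.e. 13.18%.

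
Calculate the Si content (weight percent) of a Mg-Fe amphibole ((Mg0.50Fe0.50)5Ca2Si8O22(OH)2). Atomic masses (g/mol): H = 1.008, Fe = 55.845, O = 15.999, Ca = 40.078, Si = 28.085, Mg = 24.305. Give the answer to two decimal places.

Molar mass of (Mg0.50Fe0.50)5Ca2Si8O22(OH)2: 2.50·24.305 + 2.50·55.845 + 2·40.078 + 8·28.085 + 24·15.999 + 2·1.008 = 891.203 g/mol.
Mass of Si per formula unit: 8 × 28.085 = 224.680 g.
Weight fraction Si = 224.680 / 891.203 = 0.2521.

25.21 weight percent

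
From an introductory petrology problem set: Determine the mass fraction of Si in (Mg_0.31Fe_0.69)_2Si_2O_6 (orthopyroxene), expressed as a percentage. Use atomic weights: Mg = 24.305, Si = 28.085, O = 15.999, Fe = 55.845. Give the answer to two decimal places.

22.99 wt%

Formula mass = 0.62×24.305 + 1.38×55.845 + 2×28.085 + 6×15.999 = 244.299 g/mol, of which 56.170 g is Si.
So Si makes up 56.170/244.299 = 0.2299 of the mass, i.e. 22.99%.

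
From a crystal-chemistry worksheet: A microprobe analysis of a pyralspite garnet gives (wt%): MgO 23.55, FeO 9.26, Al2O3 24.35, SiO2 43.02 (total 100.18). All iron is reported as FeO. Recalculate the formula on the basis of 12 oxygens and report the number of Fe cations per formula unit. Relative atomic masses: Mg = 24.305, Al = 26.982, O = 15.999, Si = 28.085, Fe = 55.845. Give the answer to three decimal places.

23.55 wt% MgO ÷ 40.304 g/mol = 0.58431 mol, giving 0.58431 Mg and 0.58431 O.
9.26 wt% FeO ÷ 71.844 g/mol = 0.12889 mol, giving 0.12889 Fe and 0.12889 O.
24.35 wt% Al2O3 ÷ 101.961 g/mol = 0.23882 mol, giving 0.47764 Al and 0.71646 O.
43.02 wt% SiO2 ÷ 60.083 g/mol = 0.71601 mol, giving 0.71601 Si and 1.43202 O.
Oxygen sums to 2.86168; scaling by 12/2.86168 = 4.19334 puts the formula on 12 O.
Fe: 0.12889 × 4.19334 = 0.540 atoms per formula unit.

0.540 Fe apfu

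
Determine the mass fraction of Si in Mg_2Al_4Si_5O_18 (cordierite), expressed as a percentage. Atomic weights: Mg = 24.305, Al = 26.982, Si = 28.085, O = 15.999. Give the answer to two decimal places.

M(Mg_2Al_4Si_5O_18) = 584.945 g/mol.
Si contributes 5 × 28.085 = 140.425 g per mole.
140.425/584.945 = 0.2401 → 24.01%.

24.01 wt%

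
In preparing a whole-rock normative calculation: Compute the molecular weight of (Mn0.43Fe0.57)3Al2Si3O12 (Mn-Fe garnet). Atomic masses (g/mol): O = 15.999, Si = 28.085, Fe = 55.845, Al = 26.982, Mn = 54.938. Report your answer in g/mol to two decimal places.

The formula mass is the sum 1.29(54.938) + 1.71(55.845) + 2(26.982) + 3(28.085) + 12(15.999).

496.57 g/mol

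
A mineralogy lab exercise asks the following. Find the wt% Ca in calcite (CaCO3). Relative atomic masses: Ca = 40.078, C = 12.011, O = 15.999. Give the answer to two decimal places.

40.04 weight percent

Molar mass of CaCO3: 1*40.078 + 1*12.011 + 3*15.999 = 100.086 g/mol.
Mass of Ca per formula unit: 1 × 40.078 = 40.078 g.
Weight fraction Ca = 40.078 / 100.086 = 0.4004.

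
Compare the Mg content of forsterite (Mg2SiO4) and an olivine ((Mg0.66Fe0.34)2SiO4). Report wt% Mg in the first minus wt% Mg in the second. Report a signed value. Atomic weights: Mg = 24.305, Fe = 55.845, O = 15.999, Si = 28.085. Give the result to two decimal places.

Mg in Mg2SiO4: molar mass 140.691 g/mol; 2×24.305 = 48.610 g → 34.55 wt%.
Mg in (Mg0.66Fe0.34)2SiO4: molar mass 162.138 g/mol; 1.32×24.305 = 32.083 g → 19.79 wt%.
Difference = 34.55 − 19.79 = 14.76 percentage points.

14.76 percentage points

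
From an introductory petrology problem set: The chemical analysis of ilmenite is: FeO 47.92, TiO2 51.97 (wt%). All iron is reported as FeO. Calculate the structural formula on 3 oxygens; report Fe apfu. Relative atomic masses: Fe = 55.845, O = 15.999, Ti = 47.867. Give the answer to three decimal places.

FeO: 47.92/71.844 = 0.66700 mol → 0.66700 mol Fe, 0.66700 mol O.
TiO2: 51.97/79.865 = 0.65072 mol → 0.65072 mol Ti, 1.30144 mol O.
Total oxygen = 1.96844 mol. Normalization factor = 3/1.96844 = 1.52405.
Fe per 3 O = 0.66700 × 1.52405 = 1.017.

1.017 Fe apfu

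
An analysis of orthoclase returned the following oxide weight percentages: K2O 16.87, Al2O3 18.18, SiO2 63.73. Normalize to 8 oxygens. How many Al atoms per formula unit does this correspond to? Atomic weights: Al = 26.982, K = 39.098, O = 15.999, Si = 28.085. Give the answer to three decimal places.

1.006 Al apfu

16.87 wt% K2O ÷ 94.195 g/mol = 0.17910 mol, giving 0.35820 K and 0.17910 O.
18.18 wt% Al2O3 ÷ 101.961 g/mol = 0.17830 mol, giving 0.35660 Al and 0.53490 O.
63.73 wt% SiO2 ÷ 60.083 g/mol = 1.06070 mol, giving 1.06070 Si and 2.12140 O.
Oxygen sums to 2.83540; scaling by 8/2.83540 = 2.82147 puts the formula on 8 O.
Al: 0.35660 × 2.82147 = 1.006 atoms per formula unit.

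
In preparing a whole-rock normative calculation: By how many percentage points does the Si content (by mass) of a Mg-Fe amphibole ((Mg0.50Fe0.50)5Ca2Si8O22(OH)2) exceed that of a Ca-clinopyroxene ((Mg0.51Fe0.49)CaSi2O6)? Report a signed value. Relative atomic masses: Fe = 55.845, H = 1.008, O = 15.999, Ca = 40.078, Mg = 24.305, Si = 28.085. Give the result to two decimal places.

M((Mg0.50Fe0.50)5Ca2Si8O22(OH)2) = 891.203 g/mol, so wt% Si = 224.680/891.203 × 100 = 25.21%.
M((Mg0.51Fe0.49)CaSi2O6) = 232.002 g/mol, so wt% Si = 56.170/232.002 × 100 = 24.21%.
25.21 − 24.21 = 1.00 pp.

1.00 percentage points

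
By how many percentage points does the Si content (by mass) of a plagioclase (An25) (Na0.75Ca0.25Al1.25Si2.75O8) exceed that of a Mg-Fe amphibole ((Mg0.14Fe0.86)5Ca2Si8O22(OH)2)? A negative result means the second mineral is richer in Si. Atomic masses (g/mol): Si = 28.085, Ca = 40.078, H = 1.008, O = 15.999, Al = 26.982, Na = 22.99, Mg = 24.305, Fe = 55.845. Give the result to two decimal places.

Si in Na0.75Ca0.25Al1.25Si2.75O8: molar mass 266.215 g/mol; 2.75×28.085 = 77.234 g → 29.01 wt%.
Si in (Mg0.14Fe0.86)5Ca2Si8O22(OH)2: molar mass 947.975 g/mol; 8×28.085 = 224.680 g → 23.70 wt%.
Difference = 29.01 − 23.70 = 5.31 percentage points.

5.31 percentage points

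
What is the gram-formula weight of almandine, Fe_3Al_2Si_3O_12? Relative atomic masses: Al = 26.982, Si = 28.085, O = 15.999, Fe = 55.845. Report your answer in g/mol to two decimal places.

Fe: 3 × 55.845 = 167.5350
Al: 2 × 26.982 = 53.9640
Si: 3 × 28.085 = 84.2550
O: 12 × 15.999 = 191.9880
Summing the contributions gives the formula mass.

497.74 g/mol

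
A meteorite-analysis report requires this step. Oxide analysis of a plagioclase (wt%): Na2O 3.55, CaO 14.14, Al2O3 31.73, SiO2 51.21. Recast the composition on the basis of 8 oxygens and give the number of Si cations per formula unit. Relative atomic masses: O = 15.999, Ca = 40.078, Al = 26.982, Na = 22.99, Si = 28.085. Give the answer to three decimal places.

3.55 wt% Na2O ÷ 61.979 g/mol = 0.05728 mol, giving 0.11456 Na and 0.05728 O.
14.14 wt% CaO ÷ 56.077 g/mol = 0.25215 mol, giving 0.25215 Ca and 0.25215 O.
31.73 wt% Al2O3 ÷ 101.961 g/mol = 0.31120 mol, giving 0.62240 Al and 0.93360 O.
51.21 wt% SiO2 ÷ 60.083 g/mol = 0.85232 mol, giving 0.85232 Si and 1.70464 O.
Oxygen sums to 2.94767; scaling by 8/2.94767 = 2.71401 puts the formula on 8 O.
Si: 0.85232 × 2.71401 = 2.313 atoms per formula unit.

2.313 Si apfu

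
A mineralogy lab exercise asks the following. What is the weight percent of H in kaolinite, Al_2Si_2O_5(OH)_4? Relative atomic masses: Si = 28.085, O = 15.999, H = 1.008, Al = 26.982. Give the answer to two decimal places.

1.56 mass %

M(Al_2Si_2O_5(OH)_4) = 258.157 g/mol.
H contributes 4 × 1.008 = 4.032 g per mole.
4.032/258.157 = 0.0156 → 1.56%.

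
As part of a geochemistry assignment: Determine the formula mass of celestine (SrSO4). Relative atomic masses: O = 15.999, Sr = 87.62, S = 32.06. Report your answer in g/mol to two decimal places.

183.68 g/mol

Sr: 1 × 87.62 = 87.6200
S: 1 × 32.06 = 32.0600
O: 4 × 15.999 = 63.9960
Summing the contributions gives the formula mass.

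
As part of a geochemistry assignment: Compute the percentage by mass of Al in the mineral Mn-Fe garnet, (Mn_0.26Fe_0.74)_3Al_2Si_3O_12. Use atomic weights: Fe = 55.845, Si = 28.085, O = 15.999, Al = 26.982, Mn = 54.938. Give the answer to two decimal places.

10.86 wt%

M((Mn_0.26Fe_0.74)_3Al_2Si_3O_12) = 497.035 g/mol.
Al contributes 2 × 26.982 = 53.964 g per mole.
53.964/497.035 = 0.1086 → 10.86%.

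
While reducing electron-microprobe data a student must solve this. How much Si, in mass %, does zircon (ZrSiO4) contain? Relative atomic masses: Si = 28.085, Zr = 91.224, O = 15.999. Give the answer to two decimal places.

15.32 mass %

Formula mass = 1·91.224 + 1·28.085 + 4·15.999 = 183.305 g/mol, of which 28.085 g is Si.
So Si makes up 28.085/183.305 = 0.1532 of the mass, i.e. 15.32%.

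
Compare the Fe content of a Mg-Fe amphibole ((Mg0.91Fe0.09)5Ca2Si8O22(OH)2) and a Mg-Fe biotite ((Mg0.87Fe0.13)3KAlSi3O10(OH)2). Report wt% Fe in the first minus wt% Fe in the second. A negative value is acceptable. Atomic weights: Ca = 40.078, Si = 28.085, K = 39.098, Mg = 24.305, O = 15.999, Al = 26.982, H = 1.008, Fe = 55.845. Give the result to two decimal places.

-2.03 percentage points

Fe in (Mg0.91Fe0.09)5Ca2Si8O22(OH)2: molar mass 826.546 g/mol; 0.45×55.845 = 25.130 g → 3.04 wt%.
Fe in (Mg0.87Fe0.13)3KAlSi3O10(OH)2: molar mass 429.555 g/mol; 0.39×55.845 = 21.780 g → 5.07 wt%.
Difference = 3.04 − 5.07 = -2.03 percentage points.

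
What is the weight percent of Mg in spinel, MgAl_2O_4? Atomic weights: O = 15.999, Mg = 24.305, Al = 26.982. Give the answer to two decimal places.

Molar mass of MgAl_2O_4: 1×24.305 + 2×26.982 + 4×15.999 = 142.265 g/mol.
Mass of Mg per formula unit: 1 × 24.305 = 24.305 g.
Weight fraction Mg = 24.305 / 142.265 = 0.1708.

17.08 mass %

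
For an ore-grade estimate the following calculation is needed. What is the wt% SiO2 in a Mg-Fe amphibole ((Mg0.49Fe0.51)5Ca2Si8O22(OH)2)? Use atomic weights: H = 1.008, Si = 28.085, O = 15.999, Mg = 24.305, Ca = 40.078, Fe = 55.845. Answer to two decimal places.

Molar mass of (Mg0.49Fe0.51)5Ca2Si8O22(OH)2 = 2.45*24.305 + 2.55*55.845 + 2*40.078 + 8*28.085 + 24*15.999 + 2*1.008 = 892.780 g/mol.
Each formula unit contains 8 Si, equivalent to 8/1 = 8.0000 mol SiO2.
M(SiO2) = 1×28.085 + 2×15.999 = 60.083 g/mol.
Mass of SiO2 per formula unit = 8.0000 × 60.083 = 480.664 g.
SiO2 wt% = 480.664 / 892.780 × 100 = 53.84%.

53.84 wt%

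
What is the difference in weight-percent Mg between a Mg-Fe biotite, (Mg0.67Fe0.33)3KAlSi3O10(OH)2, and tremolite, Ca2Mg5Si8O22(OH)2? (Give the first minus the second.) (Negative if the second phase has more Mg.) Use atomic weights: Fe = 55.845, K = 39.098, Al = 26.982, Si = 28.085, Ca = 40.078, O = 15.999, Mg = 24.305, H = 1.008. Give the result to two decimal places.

-4.07 percentage points

Mg in (Mg0.67Fe0.33)3KAlSi3O10(OH)2: molar mass 448.479 g/mol; 2.01×24.305 = 48.853 g → 10.89 wt%.
Mg in Ca2Mg5Si8O22(OH)2: molar mass 812.353 g/mol; 5×24.305 = 121.525 g → 14.96 wt%.
Difference = 10.89 − 14.96 = -4.07 percentage points.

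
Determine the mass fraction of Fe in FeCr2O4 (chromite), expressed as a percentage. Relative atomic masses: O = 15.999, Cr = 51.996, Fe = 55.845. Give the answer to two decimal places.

24.95 wt%

M(FeCr2O4) = 223.833 g/mol.
Fe contributes 1 × 55.845 = 55.845 g per mole.
55.845/223.833 = 0.2495 → 24.95%.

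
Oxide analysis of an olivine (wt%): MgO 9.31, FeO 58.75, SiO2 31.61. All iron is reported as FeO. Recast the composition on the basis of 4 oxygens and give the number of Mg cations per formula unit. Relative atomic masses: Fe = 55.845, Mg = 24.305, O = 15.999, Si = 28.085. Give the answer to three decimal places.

0.440 Mg apfu

MgO: 9.31/40.304 = 0.23099 mol → 0.23099 mol Mg, 0.23099 mol O.
FeO: 58.75/71.844 = 0.81774 mol → 0.81774 mol Fe, 0.81774 mol O.
SiO2: 31.61/60.083 = 0.52611 mol → 0.52611 mol Si, 1.05222 mol O.
Total oxygen = 2.10095 mol. Normalization factor = 4/2.10095 = 1.90390.
Mg per 4 O = 0.23099 × 1.90390 = 0.440.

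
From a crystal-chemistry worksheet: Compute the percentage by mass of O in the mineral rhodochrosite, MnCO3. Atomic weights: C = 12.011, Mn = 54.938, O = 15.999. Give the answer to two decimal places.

41.76 wt%

Molar mass of MnCO3: 1*54.938 + 1*12.011 + 3*15.999 = 114.946 g/mol.
Mass of O per formula unit: 3 × 15.999 = 47.997 g.
Weight fraction O = 47.997 / 114.946 = 0.4176.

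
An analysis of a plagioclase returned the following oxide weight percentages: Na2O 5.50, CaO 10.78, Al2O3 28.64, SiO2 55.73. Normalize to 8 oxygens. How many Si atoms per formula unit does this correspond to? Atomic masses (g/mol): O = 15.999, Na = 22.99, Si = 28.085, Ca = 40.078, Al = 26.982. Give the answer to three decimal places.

2.491 Si apfu

5.50 wt% Na2O ÷ 61.979 g/mol = 0.08874 mol, giving 0.17748 Na and 0.08874 O.
10.78 wt% CaO ÷ 56.077 g/mol = 0.19224 mol, giving 0.19224 Ca and 0.19224 O.
28.64 wt% Al2O3 ÷ 101.961 g/mol = 0.28089 mol, giving 0.56178 Al and 0.84267 O.
55.73 wt% SiO2 ÷ 60.083 g/mol = 0.92755 mol, giving 0.92755 Si and 1.85510 O.
Oxygen sums to 2.97875; scaling by 8/2.97875 = 2.68569 puts the formula on 8 O.
Si: 0.92755 × 2.68569 = 2.491 atoms per formula unit.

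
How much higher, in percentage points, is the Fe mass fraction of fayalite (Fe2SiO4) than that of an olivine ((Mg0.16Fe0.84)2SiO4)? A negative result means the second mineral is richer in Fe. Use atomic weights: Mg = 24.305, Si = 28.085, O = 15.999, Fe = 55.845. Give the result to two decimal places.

6.37 percentage points

Fe in Fe2SiO4: molar mass 203.771 g/mol; 2×55.845 = 111.690 g → 54.81 wt%.
Fe in (Mg0.16Fe0.84)2SiO4: molar mass 193.678 g/mol; 1.68×55.845 = 93.820 g → 48.44 wt%.
Difference = 54.81 − 48.44 = 6.37 percentage points.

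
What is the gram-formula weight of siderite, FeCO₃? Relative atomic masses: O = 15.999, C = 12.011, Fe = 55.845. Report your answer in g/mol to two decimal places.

The formula mass is the sum 1(55.845) + 1(12.011) + 3(15.999).

115.85 g/mol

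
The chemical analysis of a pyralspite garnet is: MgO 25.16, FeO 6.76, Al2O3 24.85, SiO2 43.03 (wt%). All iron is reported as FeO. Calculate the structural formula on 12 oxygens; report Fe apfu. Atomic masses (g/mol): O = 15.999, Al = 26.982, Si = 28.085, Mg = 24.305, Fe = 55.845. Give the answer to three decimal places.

MgO (M=40.304): mol = 0.62426; Mg = 0.62426, O = 0.62426.
FeO (M=71.844): mol = 0.09409; Fe = 0.09409, O = 0.09409.
Al2O3 (M=101.961): mol = 0.24372; Al = 0.48744, O = 0.73116.
SiO2 (M=60.083): mol = 0.71618; Si = 0.71618, O = 1.43236.
ΣO = 2.88187; factor = 12/ΣO = 4.16396.
Fe apfu = 0.09409 × 4.16396 = 0.392.

0.392 Fe apfu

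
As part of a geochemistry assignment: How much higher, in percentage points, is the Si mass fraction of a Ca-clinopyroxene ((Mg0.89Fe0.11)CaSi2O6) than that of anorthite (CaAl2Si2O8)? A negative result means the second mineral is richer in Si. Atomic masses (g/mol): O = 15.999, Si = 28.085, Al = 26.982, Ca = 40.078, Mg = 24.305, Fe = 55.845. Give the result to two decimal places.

Si in (Mg0.89Fe0.11)CaSi2O6: molar mass 220.016 g/mol; 2×28.085 = 56.170 g → 25.53 wt%.
Si in CaAl2Si2O8: molar mass 278.204 g/mol; 2×28.085 = 56.170 g → 20.19 wt%.
Difference = 25.53 − 20.19 = 5.34 percentage points.

5.34 percentage points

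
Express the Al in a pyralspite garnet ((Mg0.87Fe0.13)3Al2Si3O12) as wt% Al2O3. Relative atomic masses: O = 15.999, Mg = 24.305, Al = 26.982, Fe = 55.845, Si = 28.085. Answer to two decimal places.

24.54 wt%

M((Mg0.87Fe0.13)3Al2Si3O12) = 415.423 g/mol; M(Al2O3) = 101.961 g/mol.
Moles Al2O3 per formula unit = 2 Al ÷ 2 = 1.0000.
Al2O3 fraction = (1.0000 × 101.961) / 415.423 = 101.961/415.423 = 0.2454.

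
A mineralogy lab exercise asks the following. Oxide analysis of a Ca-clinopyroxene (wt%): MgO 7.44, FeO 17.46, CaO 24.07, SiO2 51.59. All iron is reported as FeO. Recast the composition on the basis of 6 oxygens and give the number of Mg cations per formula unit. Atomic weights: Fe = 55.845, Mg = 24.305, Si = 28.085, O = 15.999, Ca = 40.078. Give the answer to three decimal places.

MgO: 7.44/40.304 = 0.18460 mol → 0.18460 mol Mg, 0.18460 mol O.
FeO: 17.46/71.844 = 0.24303 mol → 0.24303 mol Fe, 0.24303 mol O.
CaO: 24.07/56.077 = 0.42923 mol → 0.42923 mol Ca, 0.42923 mol O.
SiO2: 51.59/60.083 = 0.85865 mol → 0.85865 mol Si, 1.71730 mol O.
Total oxygen = 2.57416 mol. Normalization factor = 6/2.57416 = 2.33086.
Mg per 6 O = 0.18460 × 2.33086 = 0.430.

0.430 Mg apfu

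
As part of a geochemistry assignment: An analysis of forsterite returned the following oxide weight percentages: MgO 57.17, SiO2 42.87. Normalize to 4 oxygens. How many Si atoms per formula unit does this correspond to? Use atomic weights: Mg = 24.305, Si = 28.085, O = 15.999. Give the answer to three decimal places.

MgO (M=40.304): mol = 1.41847; Mg = 1.41847, O = 1.41847.
SiO2 (M=60.083): mol = 0.71351; Si = 0.71351, O = 1.42702.
ΣO = 2.84549; factor = 4/ΣO = 1.40573.
Si apfu = 0.71351 × 1.40573 = 1.003.

1.003 Si apfu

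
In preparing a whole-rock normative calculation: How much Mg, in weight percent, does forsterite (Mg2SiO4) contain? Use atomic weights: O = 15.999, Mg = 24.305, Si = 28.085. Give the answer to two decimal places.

M(Mg2SiO4) = 140.691 g/mol.
Mg contributes 2 × 24.305 = 48.610 g per mole.
48.610/140.691 = 0.3455 → 34.55%.

34.55 weight percent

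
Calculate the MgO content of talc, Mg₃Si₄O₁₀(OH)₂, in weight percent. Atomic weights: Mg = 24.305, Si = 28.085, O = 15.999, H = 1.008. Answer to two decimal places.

31.88 wt%

M(Mg₃Si₄O₁₀(OH)₂) = 379.259 g/mol; M(MgO) = 40.304 g/mol.
Moles MgO per formula unit = 3 Mg ÷ 1 = 3.0000.
MgO fraction = (3.0000 × 40.304) / 379.259 = 120.912/379.259 = 0.3188.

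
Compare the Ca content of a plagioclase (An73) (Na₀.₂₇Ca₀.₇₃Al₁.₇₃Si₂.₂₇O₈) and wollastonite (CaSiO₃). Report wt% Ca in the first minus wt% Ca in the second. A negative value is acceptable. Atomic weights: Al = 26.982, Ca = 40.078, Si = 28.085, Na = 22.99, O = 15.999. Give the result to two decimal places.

First mineral: 29.257 g Ca in 273.888 g formula = 10.68 wt% Ca.
Second mineral: 40.078 g Ca in 116.160 g formula = 34.50 wt% Ca.
10.68% − 34.50% gives a difference of -23.82 percentage points.

-23.82 percentage points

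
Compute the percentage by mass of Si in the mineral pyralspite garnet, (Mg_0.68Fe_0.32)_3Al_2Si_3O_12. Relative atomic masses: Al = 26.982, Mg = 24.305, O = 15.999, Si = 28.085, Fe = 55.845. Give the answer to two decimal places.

M((Mg_0.68Fe_0.32)_3Al_2Si_3O_12) = 433.400 g/mol.
Si contributes 3 × 28.085 = 84.255 g per mole.
84.255/433.400 = 0.1944 → 19.44%.

19.44 weight percent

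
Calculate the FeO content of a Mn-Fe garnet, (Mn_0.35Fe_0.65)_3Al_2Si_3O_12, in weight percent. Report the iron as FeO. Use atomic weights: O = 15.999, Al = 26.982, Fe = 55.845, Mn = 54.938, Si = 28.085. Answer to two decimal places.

28.20 wt%

Formula mass = 496.790 g/mol.
1.95 Fe → 1.9500 mol FeO per formula unit; M(FeO) = 71.844, so FeO mass = 140.096 g.
140.096/496.790 × 100 = 28.20 wt%.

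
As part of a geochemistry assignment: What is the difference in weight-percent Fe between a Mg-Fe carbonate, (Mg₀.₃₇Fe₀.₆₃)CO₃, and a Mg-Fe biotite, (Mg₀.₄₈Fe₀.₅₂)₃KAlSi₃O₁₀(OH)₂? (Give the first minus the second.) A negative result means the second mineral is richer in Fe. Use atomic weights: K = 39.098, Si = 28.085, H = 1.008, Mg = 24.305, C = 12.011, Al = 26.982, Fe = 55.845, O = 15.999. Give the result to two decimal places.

15.09 percentage points

M((Mg₀.₃₇Fe₀.₆₃)CO₃) = 104.183 g/mol, so wt% Fe = 35.182/104.183 × 100 = 33.77%.
M((Mg₀.₄₈Fe₀.₅₂)₃KAlSi₃O₁₀(OH)₂) = 466.456 g/mol, so wt% Fe = 87.118/466.456 × 100 = 18.68%.
33.77 − 18.68 = 15.09 pp.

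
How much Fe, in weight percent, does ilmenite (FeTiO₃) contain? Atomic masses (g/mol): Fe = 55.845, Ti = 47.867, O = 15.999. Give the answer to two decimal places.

M(FeTiO₃) = 151.709 g/mol.
Fe contributes 1 × 55.845 = 55.845 g per mole.
55.845/151.709 = 0.3681 → 36.81%.

36.81 weight percent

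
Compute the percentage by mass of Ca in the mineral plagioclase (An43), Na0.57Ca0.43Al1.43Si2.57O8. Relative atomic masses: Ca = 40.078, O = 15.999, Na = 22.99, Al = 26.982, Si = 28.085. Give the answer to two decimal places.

M(Na0.57Ca0.43Al1.43Si2.57O8) = 269.093 g/mol.
Ca contributes 0.43 × 40.078 = 17.234 g per mole.
17.234/269.093 = 0.0640 → 6.40%.

6.40 weight percent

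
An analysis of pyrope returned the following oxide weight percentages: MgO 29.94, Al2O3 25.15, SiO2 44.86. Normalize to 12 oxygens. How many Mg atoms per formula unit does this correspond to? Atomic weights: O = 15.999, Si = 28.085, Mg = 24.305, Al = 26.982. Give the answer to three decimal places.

2.995 Mg apfu

MgO: 29.94/40.304 = 0.74285 mol → 0.74285 mol Mg, 0.74285 mol O.
Al2O3: 25.15/101.961 = 0.24666 mol → 0.49332 mol Al, 0.73998 mol O.
SiO2: 44.86/60.083 = 0.74663 mol → 0.74663 mol Si, 1.49326 mol O.
Total oxygen = 2.97609 mol. Normalization factor = 12/2.97609 = 4.03214.
Mg per 12 O = 0.74285 × 4.03214 = 2.995.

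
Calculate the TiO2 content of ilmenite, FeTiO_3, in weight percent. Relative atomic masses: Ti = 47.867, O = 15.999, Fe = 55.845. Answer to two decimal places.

M(FeTiO_3) = 151.709 g/mol; M(TiO2) = 79.865 g/mol.
Moles TiO2 per formula unit = 1 Ti ÷ 1 = 1.0000.
TiO2 fraction = (1.0000 × 79.865) / 151.709 = 79.865/151.709 = 0.5264.

52.64 wt%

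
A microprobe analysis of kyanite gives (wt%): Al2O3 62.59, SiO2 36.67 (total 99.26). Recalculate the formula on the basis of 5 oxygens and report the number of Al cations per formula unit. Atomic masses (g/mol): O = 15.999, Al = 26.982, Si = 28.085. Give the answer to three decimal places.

2.005 Al apfu

Al2O3: 62.59/101.961 = 0.61386 mol → 1.22772 mol Al, 1.84158 mol O.
SiO2: 36.67/60.083 = 0.61032 mol → 0.61032 mol Si, 1.22064 mol O.
Total oxygen = 3.06222 mol. Normalization factor = 5/3.06222 = 1.63280.
Al per 5 O = 1.22772 × 1.63280 = 2.005.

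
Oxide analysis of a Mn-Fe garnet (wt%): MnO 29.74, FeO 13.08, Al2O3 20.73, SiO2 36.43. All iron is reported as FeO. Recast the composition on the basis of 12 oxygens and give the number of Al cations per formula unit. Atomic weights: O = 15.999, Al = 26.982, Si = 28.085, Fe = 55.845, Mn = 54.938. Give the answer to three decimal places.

29.74 wt% MnO ÷ 70.937 g/mol = 0.41925 mol, giving 0.41925 Mn and 0.41925 O.
13.08 wt% FeO ÷ 71.844 g/mol = 0.18206 mol, giving 0.18206 Fe and 0.18206 O.
20.73 wt% Al2O3 ÷ 101.961 g/mol = 0.20331 mol, giving 0.40662 Al and 0.60993 O.
36.43 wt% SiO2 ÷ 60.083 g/mol = 0.60633 mol, giving 0.60633 Si and 1.21266 O.
Oxygen sums to 2.42390; scaling by 12/2.42390 = 4.95070 puts the formula on 12 O.
Al: 0.40662 × 4.95070 = 2.013 atoms per formula unit.

2.013 Al apfu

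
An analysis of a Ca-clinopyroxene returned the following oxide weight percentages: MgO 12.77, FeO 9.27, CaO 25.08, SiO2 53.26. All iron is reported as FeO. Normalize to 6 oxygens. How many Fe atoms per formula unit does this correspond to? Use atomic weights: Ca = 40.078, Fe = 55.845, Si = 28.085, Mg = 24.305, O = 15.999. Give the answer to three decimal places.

0.290 Fe apfu

MgO: 12.77/40.304 = 0.31684 mol → 0.31684 mol Mg, 0.31684 mol O.
FeO: 9.27/71.844 = 0.12903 mol → 0.12903 mol Fe, 0.12903 mol O.
CaO: 25.08/56.077 = 0.44724 mol → 0.44724 mol Ca, 0.44724 mol O.
SiO2: 53.26/60.083 = 0.88644 mol → 0.88644 mol Si, 1.77288 mol O.
Total oxygen = 2.66599 mol. Normalization factor = 6/2.66599 = 2.25057.
Fe per 6 O = 0.12903 × 2.25057 = 0.290.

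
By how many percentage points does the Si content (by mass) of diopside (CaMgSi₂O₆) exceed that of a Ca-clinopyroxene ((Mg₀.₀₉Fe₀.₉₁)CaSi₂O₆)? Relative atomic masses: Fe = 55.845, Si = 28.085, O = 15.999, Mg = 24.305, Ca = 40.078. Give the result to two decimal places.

First mineral: 56.170 g Si in 216.547 g formula = 25.94 wt% Si.
Second mineral: 56.170 g Si in 245.248 g formula = 22.90 wt% Si.
25.94% − 22.90% gives a difference of 3.04 percentage points.

3.04 percentage points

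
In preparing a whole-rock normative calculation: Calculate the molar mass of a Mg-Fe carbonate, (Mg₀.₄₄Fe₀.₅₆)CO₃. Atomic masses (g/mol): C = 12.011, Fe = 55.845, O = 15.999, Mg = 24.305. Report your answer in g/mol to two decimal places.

The formula mass is the sum 0.44×24.305 + 0.56×55.845 + 1×12.011 + 3×15.999.

101.98 g/mol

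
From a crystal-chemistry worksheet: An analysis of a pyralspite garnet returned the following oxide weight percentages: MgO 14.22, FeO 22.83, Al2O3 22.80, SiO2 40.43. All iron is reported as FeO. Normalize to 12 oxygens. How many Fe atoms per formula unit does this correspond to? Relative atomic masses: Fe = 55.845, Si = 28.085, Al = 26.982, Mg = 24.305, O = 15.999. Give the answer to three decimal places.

1.419 Fe apfu

14.22 wt% MgO ÷ 40.304 g/mol = 0.35282 mol, giving 0.35282 Mg and 0.35282 O.
22.83 wt% FeO ÷ 71.844 g/mol = 0.31777 mol, giving 0.31777 Fe and 0.31777 O.
22.80 wt% Al2O3 ÷ 101.961 g/mol = 0.22361 mol, giving 0.44722 Al and 0.67083 O.
40.43 wt% SiO2 ÷ 60.083 g/mol = 0.67290 mol, giving 0.67290 Si and 1.34580 O.
Oxygen sums to 2.68722; scaling by 12/2.68722 = 4.46558 puts the formula on 12 O.
Fe: 0.31777 × 4.46558 = 1.419 atoms per formula unit.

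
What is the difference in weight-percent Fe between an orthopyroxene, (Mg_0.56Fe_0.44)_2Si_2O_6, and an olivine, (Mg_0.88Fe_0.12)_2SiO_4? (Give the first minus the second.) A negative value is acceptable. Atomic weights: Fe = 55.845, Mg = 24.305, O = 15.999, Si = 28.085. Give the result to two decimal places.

Fe in (Mg_0.56Fe_0.44)_2Si_2O_6: molar mass 228.529 g/mol; 0.88×55.845 = 49.144 g → 21.50 wt%.
Fe in (Mg_0.88Fe_0.12)_2SiO_4: molar mass 148.261 g/mol; 0.24×55.845 = 13.403 g → 9.04 wt%.
Difference = 21.50 − 9.04 = 12.46 percentage points.

12.46 percentage points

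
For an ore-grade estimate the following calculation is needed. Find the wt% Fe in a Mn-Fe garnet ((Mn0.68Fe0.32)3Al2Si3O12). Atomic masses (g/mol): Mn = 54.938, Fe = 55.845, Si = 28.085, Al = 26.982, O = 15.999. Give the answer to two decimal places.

Molar mass of (Mn0.68Fe0.32)3Al2Si3O12: 2.04·54.938 + 0.96·55.845 + 2·26.982 + 3·28.085 + 12·15.999 = 495.892 g/mol.
Mass of Fe per formula unit: 0.96 × 55.845 = 53.611 g.
Weight fraction Fe = 53.611 / 495.892 = 0.1081.

10.81 weight percent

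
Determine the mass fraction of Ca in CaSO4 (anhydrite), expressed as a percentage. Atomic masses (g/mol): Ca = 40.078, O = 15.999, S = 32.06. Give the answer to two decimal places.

Formula mass = 1·40.078 + 1·32.06 + 4·15.999 = 136.134 g/mol, of which 40.078 g is Ca.
So Ca makes up 40.078/136.134 = 0.2944 of the mass, i.e. 29.44%.

29.44 mass %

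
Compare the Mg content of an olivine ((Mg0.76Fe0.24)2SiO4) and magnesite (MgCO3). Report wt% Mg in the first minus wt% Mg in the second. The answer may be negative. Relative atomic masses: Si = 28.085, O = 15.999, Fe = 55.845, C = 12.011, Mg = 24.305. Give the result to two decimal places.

-5.12 percentage points

Mg in (Mg0.76Fe0.24)2SiO4: molar mass 155.830 g/mol; 1.52×24.305 = 36.944 g → 23.71 wt%.
Mg in MgCO3: molar mass 84.313 g/mol; 1×24.305 = 24.305 g → 28.83 wt%.
Difference = 23.71 − 28.83 = -5.12 percentage points.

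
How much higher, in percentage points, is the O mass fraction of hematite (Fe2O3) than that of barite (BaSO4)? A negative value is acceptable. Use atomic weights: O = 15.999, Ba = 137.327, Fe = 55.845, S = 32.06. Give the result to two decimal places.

2.64 percentage points

First mineral: 47.997 g O in 159.687 g formula = 30.06 wt% O.
Second mineral: 63.996 g O in 233.383 g formula = 27.42 wt% O.
30.06% − 27.42% gives a difference of 2.64 percentage points.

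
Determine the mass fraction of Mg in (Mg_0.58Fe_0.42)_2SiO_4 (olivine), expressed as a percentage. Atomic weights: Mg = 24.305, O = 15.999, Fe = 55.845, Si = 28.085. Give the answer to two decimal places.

Molar mass of (Mg_0.58Fe_0.42)_2SiO_4: 1.16×24.305 + 0.84×55.845 + 1×28.085 + 4×15.999 = 167.185 g/mol.
Mass of Mg per formula unit: 1.16 × 24.305 = 28.194 g.
Weight fraction Mg = 28.194 / 167.185 = 0.1686.

16.86 wt%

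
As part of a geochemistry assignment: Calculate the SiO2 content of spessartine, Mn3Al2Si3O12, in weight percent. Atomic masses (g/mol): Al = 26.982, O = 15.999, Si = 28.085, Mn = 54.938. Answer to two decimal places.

M(Mn3Al2Si3O12) = 495.021 g/mol; M(SiO2) = 60.083 g/mol.
Moles SiO2 per formula unit = 3 Si ÷ 1 = 3.0000.
SiO2 fraction = (3.0000 × 60.083) / 495.021 = 180.249/495.021 = 0.3641.

36.41 wt%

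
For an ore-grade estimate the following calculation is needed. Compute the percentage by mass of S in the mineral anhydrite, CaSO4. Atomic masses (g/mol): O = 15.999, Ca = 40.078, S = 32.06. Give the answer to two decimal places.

Molar mass of CaSO4: 1*40.078 + 1*32.06 + 4*15.999 = 136.134 g/mol.
Mass of S per formula unit: 1 × 32.06 = 32.060 g.
Weight fraction S = 32.060 / 136.134 = 0.2355.

23.55 wt%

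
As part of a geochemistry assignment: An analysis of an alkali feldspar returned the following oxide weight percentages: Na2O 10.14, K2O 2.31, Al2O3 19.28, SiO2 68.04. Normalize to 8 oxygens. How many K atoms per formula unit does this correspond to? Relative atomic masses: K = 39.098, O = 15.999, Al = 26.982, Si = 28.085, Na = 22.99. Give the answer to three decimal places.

10.14 wt% Na2O ÷ 61.979 g/mol = 0.16360 mol, giving 0.32720 Na and 0.16360 O.
2.31 wt% K2O ÷ 94.195 g/mol = 0.02452 mol, giving 0.04904 K and 0.02452 O.
19.28 wt% Al2O3 ÷ 101.961 g/mol = 0.18909 mol, giving 0.37818 Al and 0.56727 O.
68.04 wt% SiO2 ÷ 60.083 g/mol = 1.13243 mol, giving 1.13243 Si and 2.26486 O.
Oxygen sums to 3.02025; scaling by 8/3.02025 = 2.64879 puts the formula on 8 O.
K: 0.04904 × 2.64879 = 0.130 atoms per formula unit.

0.130 K apfu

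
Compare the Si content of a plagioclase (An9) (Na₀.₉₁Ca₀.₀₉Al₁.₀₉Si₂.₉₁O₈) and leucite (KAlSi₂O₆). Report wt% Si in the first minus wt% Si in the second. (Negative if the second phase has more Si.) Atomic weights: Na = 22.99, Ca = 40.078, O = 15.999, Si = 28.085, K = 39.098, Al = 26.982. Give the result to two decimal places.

5.26 percentage points

M(Na₀.₉₁Ca₀.₀₉Al₁.₀₉Si₂.₉₁O₈) = 263.658 g/mol, so wt% Si = 81.727/263.658 × 100 = 31.00%.
M(KAlSi₂O₆) = 218.244 g/mol, so wt% Si = 56.170/218.244 × 100 = 25.74%.
31.00 − 25.74 = 5.26 pp.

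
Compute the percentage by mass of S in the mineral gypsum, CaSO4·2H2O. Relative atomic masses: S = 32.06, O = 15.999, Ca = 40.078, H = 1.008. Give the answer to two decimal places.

18.62 wt%

M(CaSO4·2H2O) = 172.164 g/mol.
S contributes 1 × 32.06 = 32.060 g per mole.
32.060/172.164 = 0.1862 → 18.62%.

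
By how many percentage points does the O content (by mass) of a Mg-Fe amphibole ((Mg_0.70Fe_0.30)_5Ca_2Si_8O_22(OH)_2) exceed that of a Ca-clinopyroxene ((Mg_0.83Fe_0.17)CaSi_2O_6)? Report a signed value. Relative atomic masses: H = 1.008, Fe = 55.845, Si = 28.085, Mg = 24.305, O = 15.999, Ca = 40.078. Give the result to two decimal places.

1.41 percentage points

M((Mg_0.70Fe_0.30)_5Ca_2Si_8O_22(OH)_2) = 859.663 g/mol, so wt% O = 383.976/859.663 × 100 = 44.67%.
M((Mg_0.83Fe_0.17)CaSi_2O_6) = 221.909 g/mol, so wt% O = 95.994/221.909 × 100 = 43.26%.
44.67 − 43.26 = 1.41 pp.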